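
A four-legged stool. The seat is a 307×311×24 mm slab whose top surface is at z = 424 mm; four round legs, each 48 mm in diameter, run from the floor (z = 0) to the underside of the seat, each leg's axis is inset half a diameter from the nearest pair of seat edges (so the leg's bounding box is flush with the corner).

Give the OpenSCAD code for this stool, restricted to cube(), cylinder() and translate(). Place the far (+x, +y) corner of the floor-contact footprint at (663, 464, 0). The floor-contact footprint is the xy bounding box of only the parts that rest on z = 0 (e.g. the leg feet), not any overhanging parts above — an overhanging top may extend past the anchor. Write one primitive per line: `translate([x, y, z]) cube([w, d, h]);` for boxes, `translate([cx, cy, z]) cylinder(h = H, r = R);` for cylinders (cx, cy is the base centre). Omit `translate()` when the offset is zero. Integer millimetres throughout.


translate([356, 153, 400]) cube([307, 311, 24]);
translate([380, 177, 0]) cylinder(h = 400, r = 24);
translate([639, 177, 0]) cylinder(h = 400, r = 24);
translate([380, 440, 0]) cylinder(h = 400, r = 24);
translate([639, 440, 0]) cylinder(h = 400, r = 24);


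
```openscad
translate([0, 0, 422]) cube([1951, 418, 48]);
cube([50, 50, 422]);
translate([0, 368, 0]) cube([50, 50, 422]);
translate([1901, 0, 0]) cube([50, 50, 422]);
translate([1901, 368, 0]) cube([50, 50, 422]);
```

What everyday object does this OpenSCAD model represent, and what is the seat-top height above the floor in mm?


A bench. The seat-top height is 470 mm.

A long slab on four corner posts — a bench. The slab sits at z = 422 with thickness 48, so the top is 422 + 48 = 470 mm.


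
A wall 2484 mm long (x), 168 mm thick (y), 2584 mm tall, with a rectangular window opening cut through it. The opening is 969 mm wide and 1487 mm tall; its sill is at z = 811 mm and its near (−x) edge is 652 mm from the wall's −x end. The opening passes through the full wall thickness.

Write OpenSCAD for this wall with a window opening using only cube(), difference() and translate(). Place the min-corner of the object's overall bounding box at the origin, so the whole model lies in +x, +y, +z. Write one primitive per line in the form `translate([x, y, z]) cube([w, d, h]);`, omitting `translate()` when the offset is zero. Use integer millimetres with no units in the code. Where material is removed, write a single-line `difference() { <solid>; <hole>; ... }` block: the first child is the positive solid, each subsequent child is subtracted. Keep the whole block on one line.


difference() { cube([2484, 168, 2584]); translate([652, 0, 811]) cube([969, 168, 1487]); }


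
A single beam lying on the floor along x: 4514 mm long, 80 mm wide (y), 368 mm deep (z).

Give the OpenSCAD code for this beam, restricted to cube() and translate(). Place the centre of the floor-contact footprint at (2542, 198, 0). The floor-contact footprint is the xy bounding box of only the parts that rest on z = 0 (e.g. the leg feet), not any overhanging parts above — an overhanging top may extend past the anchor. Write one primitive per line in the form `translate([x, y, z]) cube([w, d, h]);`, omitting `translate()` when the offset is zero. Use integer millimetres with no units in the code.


translate([285, 158, 0]) cube([4514, 80, 368]);


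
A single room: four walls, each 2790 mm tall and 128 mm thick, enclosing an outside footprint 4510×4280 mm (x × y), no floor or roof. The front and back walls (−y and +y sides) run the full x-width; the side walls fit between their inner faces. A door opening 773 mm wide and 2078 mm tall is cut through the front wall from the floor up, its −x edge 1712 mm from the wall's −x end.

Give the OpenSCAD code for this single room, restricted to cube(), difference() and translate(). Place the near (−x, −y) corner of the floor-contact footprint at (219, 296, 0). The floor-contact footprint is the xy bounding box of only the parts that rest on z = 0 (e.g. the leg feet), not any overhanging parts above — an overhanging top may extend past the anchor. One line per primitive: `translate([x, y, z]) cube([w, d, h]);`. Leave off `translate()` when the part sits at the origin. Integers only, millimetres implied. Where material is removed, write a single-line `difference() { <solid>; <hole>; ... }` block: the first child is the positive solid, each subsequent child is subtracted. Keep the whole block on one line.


difference() { translate([219, 296, 0]) cube([4510, 128, 2790]); translate([1931, 296, 0]) cube([773, 128, 2078]); }
translate([219, 4448, 0]) cube([4510, 128, 2790]);
translate([219, 424, 0]) cube([128, 4024, 2790]);
translate([4601, 424, 0]) cube([128, 4024, 2790]);


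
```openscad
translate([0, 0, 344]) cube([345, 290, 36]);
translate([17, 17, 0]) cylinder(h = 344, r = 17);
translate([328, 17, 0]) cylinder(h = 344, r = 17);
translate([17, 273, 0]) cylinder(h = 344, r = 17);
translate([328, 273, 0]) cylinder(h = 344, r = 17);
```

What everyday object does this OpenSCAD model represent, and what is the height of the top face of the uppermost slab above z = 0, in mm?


A stool. The seat height is 380 mm.

A 345×290×36 slab at z = 344 on four corner cylinders — a stool. The seat top is 344 + 36 = 380 mm.


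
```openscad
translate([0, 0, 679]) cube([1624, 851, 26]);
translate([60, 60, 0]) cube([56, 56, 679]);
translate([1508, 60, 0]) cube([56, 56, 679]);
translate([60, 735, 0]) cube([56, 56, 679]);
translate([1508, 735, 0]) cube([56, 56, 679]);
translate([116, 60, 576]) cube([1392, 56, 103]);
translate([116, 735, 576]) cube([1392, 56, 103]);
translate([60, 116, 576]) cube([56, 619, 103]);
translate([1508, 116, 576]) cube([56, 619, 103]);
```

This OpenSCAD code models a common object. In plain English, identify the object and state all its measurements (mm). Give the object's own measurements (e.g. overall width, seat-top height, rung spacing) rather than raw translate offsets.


A table: top 1624 mm (x) × 851 mm (y), 26 mm thick, upper face at z = 705 mm, on four 56×56 mm square legs, each inset 60 mm from the nearest pair of top edges from z = 0 to the bottom of the top. Four apron rails, 56 mm thick and 103 mm tall, run between adjacent legs with their top edges flush with the underside of the top and their outer faces flush with the legs' outer faces.


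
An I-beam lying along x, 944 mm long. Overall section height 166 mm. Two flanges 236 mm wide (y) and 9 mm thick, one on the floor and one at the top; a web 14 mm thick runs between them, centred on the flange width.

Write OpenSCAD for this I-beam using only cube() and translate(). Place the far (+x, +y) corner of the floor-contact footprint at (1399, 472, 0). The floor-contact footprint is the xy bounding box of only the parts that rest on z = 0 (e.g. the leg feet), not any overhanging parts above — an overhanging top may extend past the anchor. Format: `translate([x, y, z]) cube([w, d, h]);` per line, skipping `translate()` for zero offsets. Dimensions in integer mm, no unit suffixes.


translate([455, 236, 0]) cube([944, 236, 9]);
translate([455, 347, 9]) cube([944, 14, 148]);
translate([455, 236, 157]) cube([944, 236, 9]);


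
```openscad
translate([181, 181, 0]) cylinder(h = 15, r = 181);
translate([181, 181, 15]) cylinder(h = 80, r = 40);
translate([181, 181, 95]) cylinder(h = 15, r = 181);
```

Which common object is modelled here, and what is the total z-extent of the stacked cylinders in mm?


A spool. The overall height is 110 mm.

Three coaxial cylinders, large–small–large — a spool. Two 15 mm flanges and a 80 mm core give 15 + 80 + 15 = 110 mm.


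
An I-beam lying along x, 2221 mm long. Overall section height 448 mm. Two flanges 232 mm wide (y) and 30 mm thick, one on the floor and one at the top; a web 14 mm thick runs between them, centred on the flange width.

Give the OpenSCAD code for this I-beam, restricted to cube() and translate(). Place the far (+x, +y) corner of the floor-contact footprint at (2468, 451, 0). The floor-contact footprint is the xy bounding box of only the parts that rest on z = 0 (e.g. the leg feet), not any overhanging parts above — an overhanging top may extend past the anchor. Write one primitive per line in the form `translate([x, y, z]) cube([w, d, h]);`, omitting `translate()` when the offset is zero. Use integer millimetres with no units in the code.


translate([247, 219, 0]) cube([2221, 232, 30]);
translate([247, 328, 30]) cube([2221, 14, 388]);
translate([247, 219, 418]) cube([2221, 232, 30]);


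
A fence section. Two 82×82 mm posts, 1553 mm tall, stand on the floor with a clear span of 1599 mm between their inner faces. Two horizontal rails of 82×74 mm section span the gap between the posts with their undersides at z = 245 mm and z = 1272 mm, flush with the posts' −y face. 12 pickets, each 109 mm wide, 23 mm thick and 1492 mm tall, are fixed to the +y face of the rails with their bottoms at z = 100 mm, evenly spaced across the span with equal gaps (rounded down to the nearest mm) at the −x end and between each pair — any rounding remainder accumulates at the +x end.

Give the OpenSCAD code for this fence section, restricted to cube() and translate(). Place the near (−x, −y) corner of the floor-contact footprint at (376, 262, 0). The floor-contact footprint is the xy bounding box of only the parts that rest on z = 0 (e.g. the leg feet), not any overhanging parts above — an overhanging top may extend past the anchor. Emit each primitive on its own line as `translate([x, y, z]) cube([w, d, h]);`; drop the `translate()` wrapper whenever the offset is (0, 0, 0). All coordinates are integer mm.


translate([376, 262, 0]) cube([82, 82, 1553]);
translate([2057, 262, 0]) cube([82, 82, 1553]);
translate([458, 262, 245]) cube([1599, 82, 74]);
translate([458, 262, 1272]) cube([1599, 82, 74]);
translate([480, 344, 100]) cube([109, 23, 1492]);
translate([611, 344, 100]) cube([109, 23, 1492]);
translate([742, 344, 100]) cube([109, 23, 1492]);
translate([873, 344, 100]) cube([109, 23, 1492]);
translate([1004, 344, 100]) cube([109, 23, 1492]);
translate([1135, 344, 100]) cube([109, 23, 1492]);
translate([1266, 344, 100]) cube([109, 23, 1492]);
translate([1397, 344, 100]) cube([109, 23, 1492]);
translate([1528, 344, 100]) cube([109, 23, 1492]);
translate([1659, 344, 100]) cube([109, 23, 1492]);
translate([1790, 344, 100]) cube([109, 23, 1492]);
translate([1921, 344, 100]) cube([109, 23, 1492]);


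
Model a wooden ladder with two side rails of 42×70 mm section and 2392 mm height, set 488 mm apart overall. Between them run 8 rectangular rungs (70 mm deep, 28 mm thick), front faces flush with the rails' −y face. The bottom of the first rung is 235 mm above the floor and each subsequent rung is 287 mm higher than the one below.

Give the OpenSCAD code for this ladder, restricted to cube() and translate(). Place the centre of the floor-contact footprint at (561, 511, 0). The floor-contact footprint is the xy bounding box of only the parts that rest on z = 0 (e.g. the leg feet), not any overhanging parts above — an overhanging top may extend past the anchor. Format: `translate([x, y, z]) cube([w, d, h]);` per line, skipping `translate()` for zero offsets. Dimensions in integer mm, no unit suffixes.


translate([317, 476, 0]) cube([42, 70, 2392]);
translate([763, 476, 0]) cube([42, 70, 2392]);
translate([359, 476, 235]) cube([404, 70, 28]);
translate([359, 476, 522]) cube([404, 70, 28]);
translate([359, 476, 809]) cube([404, 70, 28]);
translate([359, 476, 1096]) cube([404, 70, 28]);
translate([359, 476, 1383]) cube([404, 70, 28]);
translate([359, 476, 1670]) cube([404, 70, 28]);
translate([359, 476, 1957]) cube([404, 70, 28]);
translate([359, 476, 2244]) cube([404, 70, 28]);


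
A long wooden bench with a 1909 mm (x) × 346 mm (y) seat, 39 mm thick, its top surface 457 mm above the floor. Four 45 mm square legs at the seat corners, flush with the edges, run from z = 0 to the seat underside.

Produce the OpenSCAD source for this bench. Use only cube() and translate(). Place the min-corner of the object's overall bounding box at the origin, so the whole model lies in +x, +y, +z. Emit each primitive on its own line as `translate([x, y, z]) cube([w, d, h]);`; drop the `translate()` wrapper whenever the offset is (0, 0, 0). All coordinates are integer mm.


// leg_h = 457 − 39 = 418
translate([0, 0, 418]) cube([1909, 346, 39]);
cube([45, 45, 418]);
translate([0, 301, 0]) cube([45, 45, 418]);
translate([1864, 0, 0]) cube([45, 45, 418]);
translate([1864, 301, 0]) cube([45, 45, 418]);


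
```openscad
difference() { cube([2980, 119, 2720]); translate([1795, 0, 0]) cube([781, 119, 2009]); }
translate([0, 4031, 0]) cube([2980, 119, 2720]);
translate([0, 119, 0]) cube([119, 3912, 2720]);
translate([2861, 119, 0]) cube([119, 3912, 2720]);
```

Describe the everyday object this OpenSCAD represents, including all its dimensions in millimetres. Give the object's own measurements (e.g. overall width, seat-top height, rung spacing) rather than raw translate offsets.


A single room: four walls, each 2720 mm tall and 119 mm thick, enclosing an outside footprint 2980×4150 mm (x × y), no floor or roof. The front and back walls (−y and +y sides) run the full x-width; the side walls fit between their inner faces. A door opening 781 mm wide and 2009 mm tall is cut through the front wall from the floor up, its −x edge 1795 mm from the wall's −x end.


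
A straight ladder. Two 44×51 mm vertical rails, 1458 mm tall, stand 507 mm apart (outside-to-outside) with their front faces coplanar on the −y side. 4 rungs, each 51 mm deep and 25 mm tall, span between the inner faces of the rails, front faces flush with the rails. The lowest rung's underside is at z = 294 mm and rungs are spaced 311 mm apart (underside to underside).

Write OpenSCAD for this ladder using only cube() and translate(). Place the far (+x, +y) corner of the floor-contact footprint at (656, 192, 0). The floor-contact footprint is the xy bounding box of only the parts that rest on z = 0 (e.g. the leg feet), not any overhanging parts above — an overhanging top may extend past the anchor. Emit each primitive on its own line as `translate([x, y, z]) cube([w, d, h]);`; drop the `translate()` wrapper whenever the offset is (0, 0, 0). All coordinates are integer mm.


translate([149, 141, 0]) cube([44, 51, 1458]);
translate([612, 141, 0]) cube([44, 51, 1458]);
translate([193, 141, 294]) cube([419, 51, 25]);
translate([193, 141, 605]) cube([419, 51, 25]);
translate([193, 141, 916]) cube([419, 51, 25]);
translate([193, 141, 1227]) cube([419, 51, 25]);


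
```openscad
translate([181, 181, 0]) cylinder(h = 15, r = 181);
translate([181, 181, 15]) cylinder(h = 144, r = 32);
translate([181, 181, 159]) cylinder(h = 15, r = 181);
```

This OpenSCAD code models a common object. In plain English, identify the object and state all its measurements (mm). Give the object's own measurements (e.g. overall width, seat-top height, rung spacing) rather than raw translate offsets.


A spool: two coaxial disc flanges of radius 181 mm and thickness 15 mm, joined by a core cylinder of radius 32 mm and height 144 mm. The lower flange rests on z = 0 and the three cylinders share a vertical axis.


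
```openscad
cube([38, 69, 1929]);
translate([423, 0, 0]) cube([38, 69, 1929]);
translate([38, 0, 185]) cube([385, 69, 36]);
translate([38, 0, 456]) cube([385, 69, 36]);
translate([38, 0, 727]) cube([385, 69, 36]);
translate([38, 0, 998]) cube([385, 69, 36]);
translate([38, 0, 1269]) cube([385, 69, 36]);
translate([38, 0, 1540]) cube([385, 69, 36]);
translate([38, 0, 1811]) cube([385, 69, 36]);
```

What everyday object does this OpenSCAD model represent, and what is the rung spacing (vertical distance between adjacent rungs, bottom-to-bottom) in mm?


A ladder. The rung spacing is 271 mm.

Two tall 38×69 posts with 7 short bars between them — a ladder. Adjacent rungs sit at z = 185 and z = 456, so the spacing is 456 − 185 = 271 mm.


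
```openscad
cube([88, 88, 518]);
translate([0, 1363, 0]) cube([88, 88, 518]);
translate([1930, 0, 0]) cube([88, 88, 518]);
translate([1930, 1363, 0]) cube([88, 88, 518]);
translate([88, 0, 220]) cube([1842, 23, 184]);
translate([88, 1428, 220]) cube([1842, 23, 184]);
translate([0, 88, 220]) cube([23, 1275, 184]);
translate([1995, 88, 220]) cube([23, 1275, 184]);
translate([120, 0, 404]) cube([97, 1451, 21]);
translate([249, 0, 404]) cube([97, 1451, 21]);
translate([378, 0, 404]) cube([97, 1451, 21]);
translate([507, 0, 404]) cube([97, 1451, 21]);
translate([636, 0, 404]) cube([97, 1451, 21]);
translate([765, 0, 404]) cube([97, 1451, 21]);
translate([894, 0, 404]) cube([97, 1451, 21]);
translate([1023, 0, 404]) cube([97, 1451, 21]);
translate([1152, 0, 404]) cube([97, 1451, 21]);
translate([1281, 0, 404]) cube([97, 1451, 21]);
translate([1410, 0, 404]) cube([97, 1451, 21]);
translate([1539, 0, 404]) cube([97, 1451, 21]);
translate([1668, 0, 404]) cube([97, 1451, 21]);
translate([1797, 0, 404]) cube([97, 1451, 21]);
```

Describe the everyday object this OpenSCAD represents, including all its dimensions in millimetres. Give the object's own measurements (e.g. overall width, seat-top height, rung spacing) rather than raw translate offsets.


A bed frame 2018 mm long (x) by 1451 mm wide (y). Four 88×88 mm corner posts, 518 mm tall, at the corners of the footprint. Four rails of 23 mm thickness and 184 mm height run between adjacent posts with their undersides at z = 220 mm, their outer faces flush with the outside of the frame (the two x-running rails run between the posts' inner faces; the two y-running rails run between the posts' inner faces). 14 slats, each 97 mm wide (x) and 21 mm thick, lie across the top of the two x-running rails, running the full 1451 mm width of the frame in y; along x they sit between the end posts with a 32 mm gap after the −x posts and between neighbouring slats, leaving 36 mm before the +x posts.


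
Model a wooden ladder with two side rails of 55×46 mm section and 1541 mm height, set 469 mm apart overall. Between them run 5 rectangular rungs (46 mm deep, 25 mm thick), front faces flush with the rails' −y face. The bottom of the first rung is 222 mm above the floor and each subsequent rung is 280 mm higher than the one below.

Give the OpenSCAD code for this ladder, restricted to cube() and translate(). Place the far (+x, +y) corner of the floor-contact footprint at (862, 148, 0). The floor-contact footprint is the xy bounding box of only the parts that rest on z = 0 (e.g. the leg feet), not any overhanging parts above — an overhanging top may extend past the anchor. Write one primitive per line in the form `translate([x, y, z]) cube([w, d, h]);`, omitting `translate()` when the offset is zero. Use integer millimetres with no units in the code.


// rung span = 469 - 2*55 = 359
// rung[k] z = 222 + k*280
translate([393, 102, 0]) cube([55, 46, 1541]);
translate([807, 102, 0]) cube([55, 46, 1541]);
translate([448, 102, 222]) cube([359, 46, 25]);
translate([448, 102, 502]) cube([359, 46, 25]);
translate([448, 102, 782]) cube([359, 46, 25]);
translate([448, 102, 1062]) cube([359, 46, 25]);
translate([448, 102, 1342]) cube([359, 46, 25]);


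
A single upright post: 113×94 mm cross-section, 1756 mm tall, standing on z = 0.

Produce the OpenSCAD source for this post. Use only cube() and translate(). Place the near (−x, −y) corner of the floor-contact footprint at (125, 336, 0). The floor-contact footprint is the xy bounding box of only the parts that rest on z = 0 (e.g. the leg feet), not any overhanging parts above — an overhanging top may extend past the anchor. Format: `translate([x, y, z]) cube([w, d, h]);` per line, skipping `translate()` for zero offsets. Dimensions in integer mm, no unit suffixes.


translate([125, 336, 0]) cube([113, 94, 1756]);


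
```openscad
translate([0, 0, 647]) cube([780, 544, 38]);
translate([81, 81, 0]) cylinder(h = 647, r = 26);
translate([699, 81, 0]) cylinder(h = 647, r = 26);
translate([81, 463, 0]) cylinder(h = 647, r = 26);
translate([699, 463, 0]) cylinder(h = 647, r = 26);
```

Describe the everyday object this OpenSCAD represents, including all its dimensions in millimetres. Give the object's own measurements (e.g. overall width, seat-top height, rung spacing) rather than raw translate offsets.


A rectangular dining table. The top is 780×544×38 mm with its upper surface at z = 685 mm. It stands on four round legs of 52 mm diameter, each leg's bounding box inset 55 mm from the nearest pair of top edges, running from the floor to the underside of the top.


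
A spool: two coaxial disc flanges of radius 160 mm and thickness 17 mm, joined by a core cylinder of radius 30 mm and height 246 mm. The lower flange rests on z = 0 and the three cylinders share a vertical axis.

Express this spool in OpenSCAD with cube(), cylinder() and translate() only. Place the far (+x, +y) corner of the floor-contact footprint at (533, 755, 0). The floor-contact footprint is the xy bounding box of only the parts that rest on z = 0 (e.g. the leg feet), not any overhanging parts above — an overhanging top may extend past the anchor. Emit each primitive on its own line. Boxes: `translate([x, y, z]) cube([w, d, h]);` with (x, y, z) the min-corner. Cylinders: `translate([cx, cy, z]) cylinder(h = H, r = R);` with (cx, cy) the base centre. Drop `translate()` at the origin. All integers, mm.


translate([373, 595, 0]) cylinder(h = 17, r = 160);
translate([373, 595, 17]) cylinder(h = 246, r = 30);
translate([373, 595, 263]) cylinder(h = 17, r = 160);


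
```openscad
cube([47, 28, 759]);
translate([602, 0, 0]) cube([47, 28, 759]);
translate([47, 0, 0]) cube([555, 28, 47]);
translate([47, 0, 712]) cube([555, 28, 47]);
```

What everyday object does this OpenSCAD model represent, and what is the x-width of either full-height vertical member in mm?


A picture frame. The border width is 47 mm.

Four thin pieces enclosing a rectangular opening — a picture frame. The two full-height stiles are 759 mm tall; the top rail sits at z = 712 and is 47 mm tall, so the border above the opening is 759 − 712 = 47 mm, matching the stile x-width.


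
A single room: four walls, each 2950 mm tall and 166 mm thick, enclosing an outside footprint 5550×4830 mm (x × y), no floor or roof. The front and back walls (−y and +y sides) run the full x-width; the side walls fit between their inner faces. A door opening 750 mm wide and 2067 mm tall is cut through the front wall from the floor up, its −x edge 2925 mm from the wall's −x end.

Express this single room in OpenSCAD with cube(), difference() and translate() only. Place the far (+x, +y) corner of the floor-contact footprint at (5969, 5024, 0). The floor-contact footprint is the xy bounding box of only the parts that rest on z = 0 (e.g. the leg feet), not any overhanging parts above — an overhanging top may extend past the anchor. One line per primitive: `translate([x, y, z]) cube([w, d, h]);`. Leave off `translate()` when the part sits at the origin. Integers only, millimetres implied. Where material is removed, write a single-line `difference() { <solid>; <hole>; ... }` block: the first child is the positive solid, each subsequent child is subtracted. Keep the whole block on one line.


difference() { translate([419, 194, 0]) cube([5550, 166, 2950]); translate([3344, 194, 0]) cube([750, 166, 2067]); }
translate([419, 4858, 0]) cube([5550, 166, 2950]);
translate([419, 360, 0]) cube([166, 4498, 2950]);
translate([5803, 360, 0]) cube([166, 4498, 2950]);


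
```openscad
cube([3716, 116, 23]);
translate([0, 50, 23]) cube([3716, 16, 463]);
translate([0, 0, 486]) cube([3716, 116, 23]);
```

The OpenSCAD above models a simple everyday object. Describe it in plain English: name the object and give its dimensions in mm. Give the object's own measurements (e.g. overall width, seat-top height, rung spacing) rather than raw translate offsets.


An I-beam lying along x, 3716 mm long. Overall section height 509 mm. Two flanges 116 mm wide (y) and 23 mm thick, one on the floor and one at the top; a web 16 mm thick runs between them, centred on the flange width.


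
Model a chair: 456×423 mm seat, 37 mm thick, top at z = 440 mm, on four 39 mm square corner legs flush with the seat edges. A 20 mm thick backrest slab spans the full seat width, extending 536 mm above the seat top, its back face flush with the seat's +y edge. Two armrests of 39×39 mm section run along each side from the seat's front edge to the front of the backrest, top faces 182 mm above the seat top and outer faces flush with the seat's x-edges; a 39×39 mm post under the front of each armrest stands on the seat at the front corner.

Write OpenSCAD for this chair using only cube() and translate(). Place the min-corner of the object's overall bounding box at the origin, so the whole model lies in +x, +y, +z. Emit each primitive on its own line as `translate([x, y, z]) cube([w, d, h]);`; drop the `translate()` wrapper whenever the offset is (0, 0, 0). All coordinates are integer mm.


// leg_h = 440 - 37 = 403
// arm post h = 182 - 39 = 143
translate([0, 0, 403]) cube([456, 423, 37]);
cube([39, 39, 403]);
translate([417, 0, 0]) cube([39, 39, 403]);
translate([0, 384, 0]) cube([39, 39, 403]);
translate([417, 384, 0]) cube([39, 39, 403]);
translate([0, 403, 440]) cube([456, 20, 536]);
translate([0, 0, 583]) cube([39, 403, 39]);
translate([417, 0, 583]) cube([39, 403, 39]);
translate([0, 0, 440]) cube([39, 39, 143]);
translate([417, 0, 440]) cube([39, 39, 143]);


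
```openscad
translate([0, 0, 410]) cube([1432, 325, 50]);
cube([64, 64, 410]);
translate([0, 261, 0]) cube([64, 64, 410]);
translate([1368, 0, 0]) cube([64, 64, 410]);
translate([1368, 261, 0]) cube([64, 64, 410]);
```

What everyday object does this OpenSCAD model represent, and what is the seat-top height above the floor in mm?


A bench. The seat-top height is 460 mm.

A long slab on four corner posts — a bench. The slab sits at z = 410 with thickness 50, so the top is 410 + 50 = 460 mm.


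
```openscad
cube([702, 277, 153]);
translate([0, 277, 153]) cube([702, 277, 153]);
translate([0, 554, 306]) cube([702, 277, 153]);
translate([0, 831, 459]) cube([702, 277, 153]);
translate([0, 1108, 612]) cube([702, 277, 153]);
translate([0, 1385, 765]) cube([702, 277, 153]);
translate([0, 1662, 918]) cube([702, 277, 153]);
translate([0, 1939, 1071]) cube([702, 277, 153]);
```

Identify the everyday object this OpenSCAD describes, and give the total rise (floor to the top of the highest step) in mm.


A staircase. The total rise is 1224 mm.

8 identical blocks, each offset up and back from the previous — a staircase. Each step is 153 mm tall and there are 8 of them, so the total rise is 8 × 153 = 1224 mm.


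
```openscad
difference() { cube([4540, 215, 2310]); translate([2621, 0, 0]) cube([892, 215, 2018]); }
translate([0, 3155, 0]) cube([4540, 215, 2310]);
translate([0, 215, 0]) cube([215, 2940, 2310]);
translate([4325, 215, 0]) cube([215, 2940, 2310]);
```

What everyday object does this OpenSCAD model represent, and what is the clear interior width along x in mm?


A single room. The interior width is 4110 mm.

Four walls enclosing a rectangle with a door in the front wall — a room. Outside width 4540 minus two 215 mm walls gives 4110 mm.


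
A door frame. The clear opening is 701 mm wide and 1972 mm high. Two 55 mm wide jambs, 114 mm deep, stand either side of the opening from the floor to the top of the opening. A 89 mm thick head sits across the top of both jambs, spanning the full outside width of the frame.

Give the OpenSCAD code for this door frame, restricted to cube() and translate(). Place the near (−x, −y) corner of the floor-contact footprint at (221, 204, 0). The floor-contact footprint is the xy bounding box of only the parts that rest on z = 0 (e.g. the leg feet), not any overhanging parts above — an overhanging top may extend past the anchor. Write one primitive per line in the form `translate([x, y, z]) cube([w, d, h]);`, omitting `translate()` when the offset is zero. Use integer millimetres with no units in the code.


translate([221, 204, 0]) cube([55, 114, 1972]);
translate([977, 204, 0]) cube([55, 114, 1972]);
translate([221, 204, 1972]) cube([811, 114, 89]);


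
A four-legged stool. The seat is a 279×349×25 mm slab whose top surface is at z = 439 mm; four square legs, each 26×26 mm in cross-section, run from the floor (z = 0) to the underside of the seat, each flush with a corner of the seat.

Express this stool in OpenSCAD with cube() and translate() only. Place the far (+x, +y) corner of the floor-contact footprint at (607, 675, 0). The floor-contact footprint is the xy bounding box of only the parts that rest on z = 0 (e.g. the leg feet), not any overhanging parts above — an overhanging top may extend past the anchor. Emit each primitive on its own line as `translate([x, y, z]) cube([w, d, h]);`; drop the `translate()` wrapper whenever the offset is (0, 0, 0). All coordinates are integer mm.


// leg_h = 439 - 25 = 414
translate([328, 326, 414]) cube([279, 349, 25]);
translate([328, 326, 0]) cube([26, 26, 414]);
translate([581, 326, 0]) cube([26, 26, 414]);
translate([328, 649, 0]) cube([26, 26, 414]);
translate([581, 649, 0]) cube([26, 26, 414]);


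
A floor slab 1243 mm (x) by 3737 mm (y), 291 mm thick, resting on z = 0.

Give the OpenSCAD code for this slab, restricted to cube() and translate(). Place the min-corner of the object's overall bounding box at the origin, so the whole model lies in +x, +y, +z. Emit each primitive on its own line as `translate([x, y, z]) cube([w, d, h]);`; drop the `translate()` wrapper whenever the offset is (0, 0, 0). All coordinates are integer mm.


cube([1243, 3737, 291]);


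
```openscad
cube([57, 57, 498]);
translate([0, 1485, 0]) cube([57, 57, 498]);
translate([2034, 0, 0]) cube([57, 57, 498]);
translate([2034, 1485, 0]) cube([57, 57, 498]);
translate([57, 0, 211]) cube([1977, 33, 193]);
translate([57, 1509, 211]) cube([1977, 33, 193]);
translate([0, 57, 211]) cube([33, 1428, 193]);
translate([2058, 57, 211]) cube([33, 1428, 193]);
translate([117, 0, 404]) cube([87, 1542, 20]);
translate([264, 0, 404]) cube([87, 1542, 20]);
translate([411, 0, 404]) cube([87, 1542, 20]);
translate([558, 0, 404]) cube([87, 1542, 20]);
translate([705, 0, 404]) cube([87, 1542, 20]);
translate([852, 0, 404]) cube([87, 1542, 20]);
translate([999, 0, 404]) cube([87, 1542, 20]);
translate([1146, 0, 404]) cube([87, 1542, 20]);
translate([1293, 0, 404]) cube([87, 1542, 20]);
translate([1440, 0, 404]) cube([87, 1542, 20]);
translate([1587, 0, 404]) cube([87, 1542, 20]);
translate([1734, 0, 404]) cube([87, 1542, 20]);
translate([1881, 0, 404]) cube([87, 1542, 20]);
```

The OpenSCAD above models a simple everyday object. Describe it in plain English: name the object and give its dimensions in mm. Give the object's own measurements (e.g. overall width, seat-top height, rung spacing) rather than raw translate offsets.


A bed frame 2091 mm long (x) by 1542 mm wide (y). Four 57×57 mm corner posts, 498 mm tall, at the corners of the footprint. Four rails of 33 mm thickness and 193 mm height run between adjacent posts with their undersides at z = 211 mm, their outer faces flush with the outside of the frame (the two x-running rails run between the posts' inner faces; the two y-running rails run between the posts' inner faces). 13 slats, each 87 mm wide (x) and 20 mm thick, lie across the top of the two x-running rails, running the full 1542 mm width of the frame in y; along x they sit between the end posts with a 60 mm gap after the −x posts and between neighbouring slats, leaving 66 mm before the +x posts.


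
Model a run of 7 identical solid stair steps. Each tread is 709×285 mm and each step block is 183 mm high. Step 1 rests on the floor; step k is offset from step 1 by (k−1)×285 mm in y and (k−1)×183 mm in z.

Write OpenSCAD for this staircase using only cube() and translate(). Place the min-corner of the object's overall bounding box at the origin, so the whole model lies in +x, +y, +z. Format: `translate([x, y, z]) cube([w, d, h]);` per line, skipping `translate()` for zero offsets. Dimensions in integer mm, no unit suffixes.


cube([709, 285, 183]);
translate([0, 285, 183]) cube([709, 285, 183]);
translate([0, 570, 366]) cube([709, 285, 183]);
translate([0, 855, 549]) cube([709, 285, 183]);
translate([0, 1140, 732]) cube([709, 285, 183]);
translate([0, 1425, 915]) cube([709, 285, 183]);
translate([0, 1710, 1098]) cube([709, 285, 183]);


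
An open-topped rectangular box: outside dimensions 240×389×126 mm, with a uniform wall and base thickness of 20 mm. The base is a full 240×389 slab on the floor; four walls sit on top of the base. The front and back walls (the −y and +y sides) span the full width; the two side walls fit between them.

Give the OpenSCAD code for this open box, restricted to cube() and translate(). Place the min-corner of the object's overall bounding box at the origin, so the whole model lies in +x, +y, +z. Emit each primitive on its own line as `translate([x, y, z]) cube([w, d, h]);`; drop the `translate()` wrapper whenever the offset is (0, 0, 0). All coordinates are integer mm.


cube([240, 389, 20]);
translate([0, 0, 20]) cube([240, 20, 106]);
translate([0, 369, 20]) cube([240, 20, 106]);
translate([0, 20, 20]) cube([20, 349, 106]);
translate([220, 20, 20]) cube([20, 349, 106]);


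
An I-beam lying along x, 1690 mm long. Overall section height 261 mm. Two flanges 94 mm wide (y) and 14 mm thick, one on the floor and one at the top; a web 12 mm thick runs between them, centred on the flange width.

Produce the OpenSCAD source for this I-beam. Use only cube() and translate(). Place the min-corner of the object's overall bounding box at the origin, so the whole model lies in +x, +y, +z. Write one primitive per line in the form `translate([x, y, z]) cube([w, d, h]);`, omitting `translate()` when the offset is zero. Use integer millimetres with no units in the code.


cube([1690, 94, 14]);
translate([0, 41, 14]) cube([1690, 12, 233]);
translate([0, 0, 247]) cube([1690, 94, 14]);


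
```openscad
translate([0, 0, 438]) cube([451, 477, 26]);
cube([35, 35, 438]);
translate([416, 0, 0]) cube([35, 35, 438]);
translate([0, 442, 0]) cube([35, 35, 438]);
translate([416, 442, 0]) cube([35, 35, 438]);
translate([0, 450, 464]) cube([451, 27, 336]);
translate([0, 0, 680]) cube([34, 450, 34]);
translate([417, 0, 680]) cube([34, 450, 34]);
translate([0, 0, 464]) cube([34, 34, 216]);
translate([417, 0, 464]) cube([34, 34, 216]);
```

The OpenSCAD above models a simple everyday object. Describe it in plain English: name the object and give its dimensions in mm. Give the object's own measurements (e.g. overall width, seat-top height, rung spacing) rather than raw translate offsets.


A chair. The seat is a 451×477×26 mm slab with its top at z = 464 mm, on four 35×35 mm corner legs (flush with the seat edges, standing on z = 0). A flat backrest 27 mm thick, 336 mm tall, spans the full seat width and rises from the seat top along its +y edge, rear face flush with the rear of the seat. Two armrests of 34×34 mm section run along each side from the seat's front edge to the front of the backrest, top faces 250 mm above the seat top and outer faces flush with the seat's x-edges; a 34×34 mm post under the front of each armrest stands on the seat at the front corner.


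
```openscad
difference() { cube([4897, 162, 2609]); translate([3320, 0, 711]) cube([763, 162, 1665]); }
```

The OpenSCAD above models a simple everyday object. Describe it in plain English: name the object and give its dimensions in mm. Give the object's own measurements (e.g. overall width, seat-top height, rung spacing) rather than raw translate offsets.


A wall 4897 mm long (x), 162 mm thick (y), 2609 mm tall, with a rectangular window opening cut through it. The opening is 763 mm wide and 1665 mm tall; its sill is at z = 711 mm and its near (−x) edge is 3320 mm from the wall's −x end. The opening passes through the full wall thickness.


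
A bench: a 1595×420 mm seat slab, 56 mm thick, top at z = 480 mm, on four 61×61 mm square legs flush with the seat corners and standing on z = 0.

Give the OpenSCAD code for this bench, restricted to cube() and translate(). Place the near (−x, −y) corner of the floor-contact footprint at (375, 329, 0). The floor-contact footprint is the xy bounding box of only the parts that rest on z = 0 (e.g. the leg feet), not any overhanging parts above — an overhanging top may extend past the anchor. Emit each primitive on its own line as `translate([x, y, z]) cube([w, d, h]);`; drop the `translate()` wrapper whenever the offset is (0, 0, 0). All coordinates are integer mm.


translate([375, 329, 424]) cube([1595, 420, 56]);
translate([375, 329, 0]) cube([61, 61, 424]);
translate([375, 688, 0]) cube([61, 61, 424]);
translate([1909, 329, 0]) cube([61, 61, 424]);
translate([1909, 688, 0]) cube([61, 61, 424]);


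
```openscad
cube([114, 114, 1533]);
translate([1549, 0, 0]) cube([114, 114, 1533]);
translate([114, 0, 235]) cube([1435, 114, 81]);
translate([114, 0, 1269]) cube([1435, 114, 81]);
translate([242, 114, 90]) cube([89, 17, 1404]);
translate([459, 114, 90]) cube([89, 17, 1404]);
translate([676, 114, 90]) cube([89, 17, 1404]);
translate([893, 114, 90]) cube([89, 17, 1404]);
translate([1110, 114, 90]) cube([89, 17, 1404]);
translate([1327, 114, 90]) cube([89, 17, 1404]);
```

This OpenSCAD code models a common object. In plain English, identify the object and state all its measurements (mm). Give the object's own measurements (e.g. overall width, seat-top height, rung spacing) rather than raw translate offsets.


A fence section. Two 114×114 mm posts, 1533 mm tall, stand on the floor with a clear span of 1435 mm between their inner faces. Two horizontal rails of 114×81 mm section span the gap between the posts with their undersides at z = 235 mm and z = 1269 mm, flush with the posts' −y face. 6 pickets, each 89 mm wide, 17 mm thick and 1404 mm tall, are fixed to the +y face of the rails with their bottoms at z = 90 mm, spaced across the span with a 128 mm gap after the −x post and between neighbouring pickets, with 133 mm left before the +x post.


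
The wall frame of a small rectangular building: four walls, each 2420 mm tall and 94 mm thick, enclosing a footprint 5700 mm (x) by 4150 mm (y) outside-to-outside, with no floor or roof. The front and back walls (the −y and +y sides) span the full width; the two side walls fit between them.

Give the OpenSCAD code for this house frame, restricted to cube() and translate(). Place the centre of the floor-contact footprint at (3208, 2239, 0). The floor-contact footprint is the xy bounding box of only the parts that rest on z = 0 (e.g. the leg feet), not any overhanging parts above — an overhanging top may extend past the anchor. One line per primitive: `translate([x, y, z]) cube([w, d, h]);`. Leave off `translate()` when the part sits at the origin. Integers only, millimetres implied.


translate([358, 164, 0]) cube([5700, 94, 2420]);
translate([358, 4220, 0]) cube([5700, 94, 2420]);
translate([358, 258, 0]) cube([94, 3962, 2420]);
translate([5964, 258, 0]) cube([94, 3962, 2420]);


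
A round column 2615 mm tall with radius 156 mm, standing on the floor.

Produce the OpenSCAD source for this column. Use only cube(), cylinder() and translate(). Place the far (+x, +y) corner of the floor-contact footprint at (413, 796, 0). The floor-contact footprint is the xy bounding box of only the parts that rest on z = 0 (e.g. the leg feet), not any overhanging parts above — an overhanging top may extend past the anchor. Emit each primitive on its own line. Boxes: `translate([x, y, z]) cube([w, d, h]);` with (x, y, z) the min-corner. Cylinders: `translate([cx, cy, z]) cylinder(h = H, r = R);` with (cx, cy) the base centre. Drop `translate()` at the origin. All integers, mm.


translate([257, 640, 0]) cylinder(h = 2615, r = 156);


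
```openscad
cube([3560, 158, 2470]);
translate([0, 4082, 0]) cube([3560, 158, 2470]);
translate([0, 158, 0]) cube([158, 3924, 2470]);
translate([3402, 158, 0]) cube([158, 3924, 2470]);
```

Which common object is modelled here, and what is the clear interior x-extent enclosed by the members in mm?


A house (or room) frame. The interior width is 3244 mm.

Four 2470 mm walls enclosing a rectangle with no floor or roof — a room or house frame. Outside width is 3560 mm and wall thickness is 158 mm, so the interior width is 3560 − 2 × 158 = 3244 mm.
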